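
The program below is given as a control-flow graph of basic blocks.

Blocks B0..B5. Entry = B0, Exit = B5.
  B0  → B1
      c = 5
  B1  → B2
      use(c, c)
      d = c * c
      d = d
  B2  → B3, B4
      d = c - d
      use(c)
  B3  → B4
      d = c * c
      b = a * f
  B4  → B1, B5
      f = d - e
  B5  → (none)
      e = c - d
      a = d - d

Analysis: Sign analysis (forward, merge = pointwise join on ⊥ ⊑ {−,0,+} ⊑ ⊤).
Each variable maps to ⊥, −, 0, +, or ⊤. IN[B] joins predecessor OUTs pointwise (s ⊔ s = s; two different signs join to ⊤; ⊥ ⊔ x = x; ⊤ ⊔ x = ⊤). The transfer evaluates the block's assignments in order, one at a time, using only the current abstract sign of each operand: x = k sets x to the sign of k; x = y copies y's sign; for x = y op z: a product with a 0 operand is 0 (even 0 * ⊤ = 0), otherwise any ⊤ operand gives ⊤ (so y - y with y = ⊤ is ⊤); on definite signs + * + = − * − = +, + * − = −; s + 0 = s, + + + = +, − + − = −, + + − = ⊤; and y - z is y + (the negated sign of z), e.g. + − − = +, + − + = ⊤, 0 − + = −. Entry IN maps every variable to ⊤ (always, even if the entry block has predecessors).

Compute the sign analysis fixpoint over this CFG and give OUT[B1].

Fixpoint table:
  B0:   IN=(all ⊤)   OUT={c:+; rest ⊤}
  B1:   IN={c:+; rest ⊤}   OUT={c:+, d:+; rest ⊤}
  B2:   IN={c:+, d:+; rest ⊤}   OUT={c:+; rest ⊤}
  B3:   IN={c:+; rest ⊤}   OUT={c:+, d:+; rest ⊤}
  B4:   IN={c:+; rest ⊤}   OUT={c:+; rest ⊤}
  B5:   IN={c:+; rest ⊤}   OUT={c:+; rest ⊤}

Merge at B1: IN[B1] = OUT[B0] ⊔ OUT[B4] = {a: ⊤, b: ⊤, c: +, d: ⊤, e: ⊤, f: ⊤}
Applying B1's transfer function to that IN value gives OUT[B1] (row B1 above).

Answer: {a: ⊤, b: ⊤, c: +, d: +, e: ⊤, f: ⊤}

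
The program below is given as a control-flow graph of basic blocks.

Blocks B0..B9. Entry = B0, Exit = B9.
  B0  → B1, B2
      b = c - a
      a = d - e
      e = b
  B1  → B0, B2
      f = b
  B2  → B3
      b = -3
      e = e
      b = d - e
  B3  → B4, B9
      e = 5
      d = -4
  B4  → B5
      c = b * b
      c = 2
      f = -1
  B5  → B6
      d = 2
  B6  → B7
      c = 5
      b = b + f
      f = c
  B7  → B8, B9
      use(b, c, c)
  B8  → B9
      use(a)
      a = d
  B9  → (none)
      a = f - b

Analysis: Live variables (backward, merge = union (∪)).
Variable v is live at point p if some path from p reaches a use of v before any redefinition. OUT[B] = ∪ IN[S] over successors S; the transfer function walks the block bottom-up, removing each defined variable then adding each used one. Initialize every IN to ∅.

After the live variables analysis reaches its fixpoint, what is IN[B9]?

Converged values:
  B0: | IN={a, c, d, e, f} | OUT={a, b, c, d, e, f}
  B1: | IN={a, b, c, d, e} | OUT={a, c, d, e, f}
  B2: | IN={a, d, e, f} | OUT={a, b, f}
  B3: | IN={a, b, f} | OUT={a, b, f}
  B4: | IN={a, b} | OUT={a, b, f}
  B5: | IN={a, b, f} | OUT={a, b, d, f}
  B6: | IN={a, b, d, f} | OUT={a, b, c, d, f}
  B7: | IN={a, b, c, d, f} | OUT={a, b, d, f}
  B8: | IN={a, b, d, f} | OUT={b, f}
  B9: | IN={b, f} | OUT={}

B9 is the boundary node: OUT[B9] = {}
Applying B9's transfer function to that OUT value gives IN[B9] (row B9 above).

Answer: {b, f}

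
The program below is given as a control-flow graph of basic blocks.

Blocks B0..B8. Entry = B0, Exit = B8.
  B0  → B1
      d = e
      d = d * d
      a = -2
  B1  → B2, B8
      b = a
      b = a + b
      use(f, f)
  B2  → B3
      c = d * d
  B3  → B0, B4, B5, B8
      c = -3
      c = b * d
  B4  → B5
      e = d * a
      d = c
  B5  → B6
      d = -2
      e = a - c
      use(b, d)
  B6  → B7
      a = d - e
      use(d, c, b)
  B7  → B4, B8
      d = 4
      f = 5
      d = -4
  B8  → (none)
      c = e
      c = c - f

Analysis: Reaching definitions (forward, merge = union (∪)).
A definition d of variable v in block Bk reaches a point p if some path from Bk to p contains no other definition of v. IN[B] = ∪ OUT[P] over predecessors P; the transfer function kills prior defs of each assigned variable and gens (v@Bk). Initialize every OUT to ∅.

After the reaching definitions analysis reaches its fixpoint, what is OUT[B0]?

Fixpoint table:
  B0: | IN={a@B0, b@B1, c@B3, d@B0} | OUT={a@B0, b@B1, c@B3, d@B0}
  B1: | IN={a@B0, b@B1, c@B3, d@B0} | OUT={a@B0, b@B1, c@B3, d@B0}
  B2: | IN={a@B0, b@B1, c@B3, d@B0} | OUT={a@B0, b@B1, c@B2, d@B0}
  B3: | IN={a@B0, b@B1, c@B2, d@B0} | OUT={a@B0, b@B1, c@B3, d@B0}
  B4: | IN={a@B0, a@B6, b@B1, c@B3, d@B0, d@B7, e@B5, f@B7} | OUT={a@B0, a@B6, b@B1, c@B3, d@B4, e@B4, f@B7}
  B5: | IN={a@B0, a@B6, b@B1, c@B3, d@B0, d@B4, e@B4, f@B7} | OUT={a@B0, a@B6, b@B1, c@B3, d@B5, e@B5, f@B7}
  B6: | IN={a@B0, a@B6, b@B1, c@B3, d@B5, e@B5, f@B7} | OUT={a@B6, b@B1, c@B3, d@B5, e@B5, f@B7}
  B7: | IN={a@B6, b@B1, c@B3, d@B5, e@B5, f@B7} | OUT={a@B6, b@B1, c@B3, d@B7, e@B5, f@B7}
  B8: | IN={a@B0, a@B6, b@B1, c@B3, d@B0, d@B7, e@B5, f@B7} | OUT={a@B0, a@B6, b@B1, c@B8, d@B0, d@B7, e@B5, f@B7}

Merge at B0 (entry node, so the boundary value {} is joined with the incoming edge(s)): IN[B0] = {} ⊔ OUT[B3] = {a@B0, b@B1, c@B3, d@B0}
Applying B0's transfer function to that IN value gives OUT[B0] (row B0 above).

Answer: {a@B0, b@B1, c@B3, d@B0}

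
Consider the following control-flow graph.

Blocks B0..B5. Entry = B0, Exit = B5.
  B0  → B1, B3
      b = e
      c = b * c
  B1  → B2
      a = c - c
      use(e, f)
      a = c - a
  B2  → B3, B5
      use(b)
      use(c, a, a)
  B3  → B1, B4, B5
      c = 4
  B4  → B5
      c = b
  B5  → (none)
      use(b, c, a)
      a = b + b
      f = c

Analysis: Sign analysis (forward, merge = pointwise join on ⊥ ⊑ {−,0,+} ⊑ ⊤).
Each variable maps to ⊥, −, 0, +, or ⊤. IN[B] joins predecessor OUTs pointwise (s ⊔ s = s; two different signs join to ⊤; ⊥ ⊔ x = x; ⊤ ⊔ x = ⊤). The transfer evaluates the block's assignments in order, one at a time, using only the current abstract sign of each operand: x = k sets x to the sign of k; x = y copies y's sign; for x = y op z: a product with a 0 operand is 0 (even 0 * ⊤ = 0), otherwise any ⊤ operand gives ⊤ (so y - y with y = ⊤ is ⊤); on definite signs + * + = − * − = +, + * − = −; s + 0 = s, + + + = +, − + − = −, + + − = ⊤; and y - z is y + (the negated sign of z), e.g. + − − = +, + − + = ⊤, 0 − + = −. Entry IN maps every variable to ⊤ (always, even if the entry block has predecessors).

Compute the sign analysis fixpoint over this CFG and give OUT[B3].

Per-block solution:
  B0:   IN=(all ⊤)   OUT=(all ⊤)
  B1:   IN=(all ⊤)   OUT=(all ⊤)
  B2:   IN=(all ⊤)   OUT=(all ⊤)
  B3:   IN=(all ⊤)   OUT={c:+; rest ⊤}
  B4:   IN={c:+; rest ⊤}   OUT=(all ⊤)
  B5:   IN=(all ⊤)   OUT=(all ⊤)

Merge at B3: IN[B3] = OUT[B0] ⊔ OUT[B2] = {a: ⊤, b: ⊤, c: ⊤, d: ⊤, e: ⊤, f: ⊤}
Applying B3's transfer function to that IN value gives OUT[B3] (row B3 above).

Answer: {a: ⊤, b: ⊤, c: +, d: ⊤, e: ⊤, f: ⊤}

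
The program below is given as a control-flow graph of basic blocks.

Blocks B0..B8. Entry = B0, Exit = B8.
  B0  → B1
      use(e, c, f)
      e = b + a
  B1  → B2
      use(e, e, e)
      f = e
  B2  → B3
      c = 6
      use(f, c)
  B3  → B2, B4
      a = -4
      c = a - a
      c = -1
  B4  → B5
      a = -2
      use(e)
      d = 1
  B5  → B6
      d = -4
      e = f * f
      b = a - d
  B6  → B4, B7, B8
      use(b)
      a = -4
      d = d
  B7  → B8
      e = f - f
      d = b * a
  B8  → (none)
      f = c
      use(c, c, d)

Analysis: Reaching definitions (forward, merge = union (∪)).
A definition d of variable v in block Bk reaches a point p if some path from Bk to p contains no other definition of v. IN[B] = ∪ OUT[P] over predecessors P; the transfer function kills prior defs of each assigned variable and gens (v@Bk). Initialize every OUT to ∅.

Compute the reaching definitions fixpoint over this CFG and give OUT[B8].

Answer: {a@B6, b@B5, c@B3, d@B6, d@B7, e@B5, e@B7, f@B8}

Trace:
Per-block solution:
  B0:   IN={}   OUT={e@B0}
  B1:   IN={e@B0}   OUT={e@B0, f@B1}
  B2:   IN={a@B3, c@B3, e@B0, f@B1}   OUT={a@B3, c@B2, e@B0, f@B1}
  B3:   IN={a@B3, c@B2, e@B0, f@B1}   OUT={a@B3, c@B3, e@B0, f@B1}
  B4:   IN={a@B3, a@B6, b@B5, c@B3, d@B6, e@B0, e@B5, f@B1}   OUT={a@B4, b@B5, c@B3, d@B4, e@B0, e@B5, f@B1}
  B5:   IN={a@B4, b@B5, c@B3, d@B4, e@B0, e@B5, f@B1}   OUT={a@B4, b@B5, c@B3, d@B5, e@B5, f@B1}
  B6:   IN={a@B4, b@B5, c@B3, d@B5, e@B5, f@B1}   OUT={a@B6, b@B5, c@B3, d@B6, e@B5, f@B1}
  B7:   IN={a@B6, b@B5, c@B3, d@B6, e@B5, f@B1}   OUT={a@B6, b@B5, c@B3, d@B7, e@B7, f@B1}
  B8:   IN={a@B6, b@B5, c@B3, d@B6, d@B7, e@B5, e@B7, f@B1}   OUT={a@B6, b@B5, c@B3, d@B6, d@B7, e@B5, e@B7, f@B8}

Merge at B8: IN[B8] = OUT[B6] ⊔ OUT[B7] = {a@B6, b@B5, c@B3, d@B6, d@B7, e@B5, e@B7, f@B1}
Applying B8's transfer function to that IN value gives OUT[B8] (row B8 above).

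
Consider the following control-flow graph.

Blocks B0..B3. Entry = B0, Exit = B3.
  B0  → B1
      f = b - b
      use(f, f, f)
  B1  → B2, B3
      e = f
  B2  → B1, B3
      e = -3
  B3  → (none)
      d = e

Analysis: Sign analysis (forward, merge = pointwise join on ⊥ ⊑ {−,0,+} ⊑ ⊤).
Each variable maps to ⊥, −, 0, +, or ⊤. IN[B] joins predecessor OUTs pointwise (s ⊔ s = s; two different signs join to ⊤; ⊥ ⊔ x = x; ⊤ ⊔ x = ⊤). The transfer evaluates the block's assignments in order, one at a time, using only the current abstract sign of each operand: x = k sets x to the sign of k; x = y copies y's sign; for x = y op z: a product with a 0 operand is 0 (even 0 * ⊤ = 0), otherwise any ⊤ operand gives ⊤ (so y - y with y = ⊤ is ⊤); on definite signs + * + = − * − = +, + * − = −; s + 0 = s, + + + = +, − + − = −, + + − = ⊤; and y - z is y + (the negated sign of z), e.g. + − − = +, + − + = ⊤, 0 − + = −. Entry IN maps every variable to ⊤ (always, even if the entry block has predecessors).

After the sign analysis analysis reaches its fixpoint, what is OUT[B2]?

Answer: {a: ⊤, b: ⊤, c: ⊤, d: ⊤, e: -, f: ⊤}

Working:
Fixpoint table:
  B0: | IN=(all ⊤) | OUT=(all ⊤)
  B1: | IN=(all ⊤) | OUT=(all ⊤)
  B2: | IN=(all ⊤) | OUT={e:-; rest ⊤}
  B3: | IN=(all ⊤) | OUT=(all ⊤)

Merge at B2: IN[B2] = OUT[B1] = {a: ⊤, b: ⊤, c: ⊤, d: ⊤, e: ⊤, f: ⊤}
Applying B2's transfer function to that IN value gives OUT[B2] (row B2 above).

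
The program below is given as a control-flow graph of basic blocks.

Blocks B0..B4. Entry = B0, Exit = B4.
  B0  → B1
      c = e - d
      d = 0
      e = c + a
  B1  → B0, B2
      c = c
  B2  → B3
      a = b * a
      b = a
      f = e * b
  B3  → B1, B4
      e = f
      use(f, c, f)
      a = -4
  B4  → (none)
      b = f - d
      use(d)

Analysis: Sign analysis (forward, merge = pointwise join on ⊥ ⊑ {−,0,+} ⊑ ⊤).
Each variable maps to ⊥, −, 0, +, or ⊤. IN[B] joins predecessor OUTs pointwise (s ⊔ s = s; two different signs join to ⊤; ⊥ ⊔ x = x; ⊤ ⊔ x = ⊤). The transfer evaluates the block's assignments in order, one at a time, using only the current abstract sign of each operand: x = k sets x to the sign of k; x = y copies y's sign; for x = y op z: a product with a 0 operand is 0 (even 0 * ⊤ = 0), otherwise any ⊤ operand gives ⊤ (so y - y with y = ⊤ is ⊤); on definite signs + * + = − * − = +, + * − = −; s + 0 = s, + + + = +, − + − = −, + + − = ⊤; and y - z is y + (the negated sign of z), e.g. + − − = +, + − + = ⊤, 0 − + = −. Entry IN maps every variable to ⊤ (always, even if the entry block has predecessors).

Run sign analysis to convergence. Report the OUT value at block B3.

Converged values:
  B0:  IN=(all ⊤)  OUT={d:0; rest ⊤}
  B1:  IN={d:0; rest ⊤}  OUT={d:0; rest ⊤}
  B2:  IN={d:0; rest ⊤}  OUT={d:0; rest ⊤}
  B3:  IN={d:0; rest ⊤}  OUT={a:-, d:0; rest ⊤}
  B4:  IN={a:-, d:0; rest ⊤}  OUT={a:-, d:0; rest ⊤}

Merge at B3: IN[B3] = OUT[B2] = {a: ⊤, b: ⊤, c: ⊤, d: 0, e: ⊤, f: ⊤}
Applying B3's transfer function to that IN value gives OUT[B3] (row B3 above).

Answer: {a: -, b: ⊤, c: ⊤, d: 0, e: ⊤, f: ⊤}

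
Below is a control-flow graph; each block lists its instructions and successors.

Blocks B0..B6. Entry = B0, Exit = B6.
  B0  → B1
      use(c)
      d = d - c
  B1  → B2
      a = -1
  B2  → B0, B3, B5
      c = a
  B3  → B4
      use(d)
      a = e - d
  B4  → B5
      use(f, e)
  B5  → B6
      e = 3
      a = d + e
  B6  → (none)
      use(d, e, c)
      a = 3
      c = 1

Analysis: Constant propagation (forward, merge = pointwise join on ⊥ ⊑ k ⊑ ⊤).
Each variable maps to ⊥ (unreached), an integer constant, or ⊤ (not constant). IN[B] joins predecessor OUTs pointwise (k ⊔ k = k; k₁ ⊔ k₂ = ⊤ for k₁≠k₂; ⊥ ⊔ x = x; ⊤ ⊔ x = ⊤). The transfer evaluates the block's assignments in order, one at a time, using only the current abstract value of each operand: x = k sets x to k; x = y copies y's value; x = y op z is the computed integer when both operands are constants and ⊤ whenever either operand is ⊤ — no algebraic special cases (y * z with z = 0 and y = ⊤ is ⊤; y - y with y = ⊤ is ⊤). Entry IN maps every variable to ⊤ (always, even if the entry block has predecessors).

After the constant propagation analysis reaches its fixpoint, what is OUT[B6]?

Answer: {a: 3, b: ⊤, c: 1, d: ⊤, e: 3, f: ⊤}

Working:
Per-block solution:
  B0: | IN=(all ⊤) | OUT=(all ⊤)
  B1: | IN=(all ⊤) | OUT={a:-1; rest ⊤}
  B2: | IN={a:-1; rest ⊤} | OUT={a:-1, c:-1; rest ⊤}
  B3: | IN={a:-1, c:-1; rest ⊤} | OUT={c:-1; rest ⊤}
  B4: | IN={c:-1; rest ⊤} | OUT={c:-1; rest ⊤}
  B5: | IN={c:-1; rest ⊤} | OUT={c:-1, e:3; rest ⊤}
  B6: | IN={c:-1, e:3; rest ⊤} | OUT={a:3, c:1, e:3; rest ⊤}

Merge at B6: IN[B6] = OUT[B5] = {a: ⊤, b: ⊤, c: -1, d: ⊤, e: 3, f: ⊤}
Applying B6's transfer function to that IN value gives OUT[B6] (row B6 above).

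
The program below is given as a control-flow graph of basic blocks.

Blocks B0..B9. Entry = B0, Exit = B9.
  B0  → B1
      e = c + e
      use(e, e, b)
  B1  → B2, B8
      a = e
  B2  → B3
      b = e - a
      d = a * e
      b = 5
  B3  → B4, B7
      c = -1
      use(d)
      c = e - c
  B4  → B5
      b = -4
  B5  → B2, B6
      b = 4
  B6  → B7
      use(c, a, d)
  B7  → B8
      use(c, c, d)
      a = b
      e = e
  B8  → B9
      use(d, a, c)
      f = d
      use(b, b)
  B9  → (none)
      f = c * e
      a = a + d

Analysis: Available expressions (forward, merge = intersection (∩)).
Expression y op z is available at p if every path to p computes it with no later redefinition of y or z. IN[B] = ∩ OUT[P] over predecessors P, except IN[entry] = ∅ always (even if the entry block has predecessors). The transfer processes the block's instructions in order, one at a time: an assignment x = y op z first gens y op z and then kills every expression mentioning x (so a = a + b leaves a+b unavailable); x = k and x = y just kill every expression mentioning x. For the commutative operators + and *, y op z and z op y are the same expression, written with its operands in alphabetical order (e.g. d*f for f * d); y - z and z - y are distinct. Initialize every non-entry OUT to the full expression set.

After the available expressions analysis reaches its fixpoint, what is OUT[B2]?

Converged values:
  B0:  IN={}  OUT={}
  B1:  IN={}  OUT={}
  B2:  IN={}  OUT={a*e, e-a}
  B3:  IN={a*e, e-a}  OUT={a*e, e-a}
  B4:  IN={a*e, e-a}  OUT={a*e, e-a}
  B5:  IN={a*e, e-a}  OUT={a*e, e-a}
  B6:  IN={a*e, e-a}  OUT={a*e, e-a}
  B7:  IN={a*e, e-a}  OUT={}
  B8:  IN={}  OUT={}
  B9:  IN={}  OUT={c*e}

Merge at B2: IN[B2] = OUT[B1] ∩ OUT[B5] = {}
Applying B2's transfer function to that IN value gives OUT[B2] (row B2 above).

Answer: {a*e, e-a}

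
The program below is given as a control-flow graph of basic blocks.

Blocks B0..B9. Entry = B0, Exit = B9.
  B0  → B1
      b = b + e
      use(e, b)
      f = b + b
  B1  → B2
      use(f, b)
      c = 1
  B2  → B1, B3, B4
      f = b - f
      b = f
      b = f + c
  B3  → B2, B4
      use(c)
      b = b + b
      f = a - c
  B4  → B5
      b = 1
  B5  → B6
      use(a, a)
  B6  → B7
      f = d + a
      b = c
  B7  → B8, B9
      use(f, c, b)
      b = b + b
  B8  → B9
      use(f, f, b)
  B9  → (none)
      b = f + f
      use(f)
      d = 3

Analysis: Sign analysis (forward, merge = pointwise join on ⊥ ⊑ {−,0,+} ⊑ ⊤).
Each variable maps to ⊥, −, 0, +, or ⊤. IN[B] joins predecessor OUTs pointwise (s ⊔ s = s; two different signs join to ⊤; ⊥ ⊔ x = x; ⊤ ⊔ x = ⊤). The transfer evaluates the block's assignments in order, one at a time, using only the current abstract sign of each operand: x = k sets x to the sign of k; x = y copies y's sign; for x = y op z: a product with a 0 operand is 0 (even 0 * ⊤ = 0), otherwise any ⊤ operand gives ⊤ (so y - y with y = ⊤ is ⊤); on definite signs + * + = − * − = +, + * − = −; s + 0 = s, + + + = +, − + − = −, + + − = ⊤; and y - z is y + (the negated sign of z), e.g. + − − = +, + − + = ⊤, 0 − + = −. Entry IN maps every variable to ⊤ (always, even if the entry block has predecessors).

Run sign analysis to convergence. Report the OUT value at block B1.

Fixpoint table:
  B0:  IN=(all ⊤)  OUT=(all ⊤)
  B1:  IN=(all ⊤)  OUT={c:+; rest ⊤}
  B2:  IN={c:+; rest ⊤}  OUT={c:+; rest ⊤}
  B3:  IN={c:+; rest ⊤}  OUT={c:+; rest ⊤}
  B4:  IN={c:+; rest ⊤}  OUT={b:+, c:+; rest ⊤}
  B5:  IN={b:+, c:+; rest ⊤}  OUT={b:+, c:+; rest ⊤}
  B6:  IN={b:+, c:+; rest ⊤}  OUT={b:+, c:+; rest ⊤}
  B7:  IN={b:+, c:+; rest ⊤}  OUT={b:+, c:+; rest ⊤}
  B8:  IN={b:+, c:+; rest ⊤}  OUT={b:+, c:+; rest ⊤}
  B9:  IN={b:+, c:+; rest ⊤}  OUT={c:+, d:+; rest ⊤}

Merge at B1: IN[B1] = OUT[B0] ⊔ OUT[B2] = {a: ⊤, b: ⊤, c: ⊤, d: ⊤, e: ⊤, f: ⊤}
Applying B1's transfer function to that IN value gives OUT[B1] (row B1 above).

Answer: {a: ⊤, b: ⊤, c: +, d: ⊤, e: ⊤, f: ⊤}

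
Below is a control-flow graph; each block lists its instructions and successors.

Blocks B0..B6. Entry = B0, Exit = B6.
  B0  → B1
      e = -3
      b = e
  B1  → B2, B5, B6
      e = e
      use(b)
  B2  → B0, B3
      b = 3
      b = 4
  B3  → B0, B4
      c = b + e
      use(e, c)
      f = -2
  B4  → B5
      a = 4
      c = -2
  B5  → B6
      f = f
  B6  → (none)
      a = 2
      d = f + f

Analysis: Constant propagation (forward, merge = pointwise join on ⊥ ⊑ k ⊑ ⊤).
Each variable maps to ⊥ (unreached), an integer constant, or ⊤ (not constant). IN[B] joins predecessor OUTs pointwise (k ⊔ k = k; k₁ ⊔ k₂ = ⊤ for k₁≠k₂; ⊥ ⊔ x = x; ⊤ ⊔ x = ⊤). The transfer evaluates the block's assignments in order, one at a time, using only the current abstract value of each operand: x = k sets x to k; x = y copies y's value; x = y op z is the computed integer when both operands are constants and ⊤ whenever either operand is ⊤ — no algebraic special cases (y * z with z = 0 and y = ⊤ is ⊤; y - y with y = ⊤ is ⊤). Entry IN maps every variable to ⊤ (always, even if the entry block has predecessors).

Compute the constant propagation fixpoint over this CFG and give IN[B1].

Answer: {a: ⊤, b: -3, c: ⊤, d: ⊤, e: -3, f: ⊤}

Trace:
Fixpoint table:
  B0: | IN=(all ⊤) | OUT={b:-3, e:-3; rest ⊤}
  B1: | IN={b:-3, e:-3; rest ⊤} | OUT={b:-3, e:-3; rest ⊤}
  B2: | IN={b:-3, e:-3; rest ⊤} | OUT={b:4, e:-3; rest ⊤}
  B3: | IN={b:4, e:-3; rest ⊤} | OUT={b:4, c:1, e:-3, f:-2; rest ⊤}
  B4: | IN={b:4, c:1, e:-3, f:-2; rest ⊤} | OUT={a:4, b:4, c:-2, e:-3, f:-2; rest ⊤}
  B5: | IN={e:-3; rest ⊤} | OUT={e:-3; rest ⊤}
  B6: | IN={e:-3; rest ⊤} | OUT={a:2, e:-3; rest ⊤}

Merge at B1: IN[B1] = OUT[B0] = {a: ⊤, b: -3, c: ⊤, d: ⊤, e: -3, f: ⊤}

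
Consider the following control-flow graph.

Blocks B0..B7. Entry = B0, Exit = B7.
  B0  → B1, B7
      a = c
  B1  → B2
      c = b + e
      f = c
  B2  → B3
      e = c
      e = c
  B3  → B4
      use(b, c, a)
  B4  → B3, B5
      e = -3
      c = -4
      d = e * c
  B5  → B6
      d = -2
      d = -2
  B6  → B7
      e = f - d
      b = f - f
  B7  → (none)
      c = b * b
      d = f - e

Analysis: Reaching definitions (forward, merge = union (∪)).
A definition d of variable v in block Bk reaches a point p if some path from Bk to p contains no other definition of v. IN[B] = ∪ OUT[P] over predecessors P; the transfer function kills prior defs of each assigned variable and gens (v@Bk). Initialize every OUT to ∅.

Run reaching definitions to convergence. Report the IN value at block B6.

Fixpoint table:
  B0: | IN={} | OUT={a@B0}
  B1: | IN={a@B0} | OUT={a@B0, c@B1, f@B1}
  B2: | IN={a@B0, c@B1, f@B1} | OUT={a@B0, c@B1, e@B2, f@B1}
  B3: | IN={a@B0, c@B1, c@B4, d@B4, e@B2, e@B4, f@B1} | OUT={a@B0, c@B1, c@B4, d@B4, e@B2, e@B4, f@B1}
  B4: | IN={a@B0, c@B1, c@B4, d@B4, e@B2, e@B4, f@B1} | OUT={a@B0, c@B4, d@B4, e@B4, f@B1}
  B5: | IN={a@B0, c@B4, d@B4, e@B4, f@B1} | OUT={a@B0, c@B4, d@B5, e@B4, f@B1}
  B6: | IN={a@B0, c@B4, d@B5, e@B4, f@B1} | OUT={a@B0, b@B6, c@B4, d@B5, e@B6, f@B1}
  B7: | IN={a@B0, b@B6, c@B4, d@B5, e@B6, f@B1} | OUT={a@B0, b@B6, c@B7, d@B7, e@B6, f@B1}

Merge at B6: IN[B6] = OUT[B5] = {a@B0, c@B4, d@B5, e@B4, f@B1}

Answer: {a@B0, c@B4, d@B5, e@B4, f@B1}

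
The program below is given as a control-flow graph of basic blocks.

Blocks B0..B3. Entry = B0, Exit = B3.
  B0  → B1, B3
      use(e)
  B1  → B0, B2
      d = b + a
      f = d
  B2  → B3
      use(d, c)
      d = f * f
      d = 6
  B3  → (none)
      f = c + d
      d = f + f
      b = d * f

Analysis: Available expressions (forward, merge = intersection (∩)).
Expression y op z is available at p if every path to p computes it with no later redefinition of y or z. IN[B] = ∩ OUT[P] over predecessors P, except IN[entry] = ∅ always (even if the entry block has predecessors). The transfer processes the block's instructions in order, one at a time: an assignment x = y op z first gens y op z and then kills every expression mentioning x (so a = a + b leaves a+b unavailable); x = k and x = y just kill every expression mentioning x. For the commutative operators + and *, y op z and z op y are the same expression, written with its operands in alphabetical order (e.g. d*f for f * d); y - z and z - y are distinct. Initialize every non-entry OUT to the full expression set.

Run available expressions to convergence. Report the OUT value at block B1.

Answer: {a+b}

Trace:
Per-block solution:
  B0:  IN={}  OUT={}
  B1:  IN={}  OUT={a+b}
  B2:  IN={a+b}  OUT={a+b, f*f}
  B3:  IN={}  OUT={d*f, f+f}

Merge at B1: IN[B1] = OUT[B0] = {}
Applying B1's transfer function to that IN value gives OUT[B1] (row B1 above).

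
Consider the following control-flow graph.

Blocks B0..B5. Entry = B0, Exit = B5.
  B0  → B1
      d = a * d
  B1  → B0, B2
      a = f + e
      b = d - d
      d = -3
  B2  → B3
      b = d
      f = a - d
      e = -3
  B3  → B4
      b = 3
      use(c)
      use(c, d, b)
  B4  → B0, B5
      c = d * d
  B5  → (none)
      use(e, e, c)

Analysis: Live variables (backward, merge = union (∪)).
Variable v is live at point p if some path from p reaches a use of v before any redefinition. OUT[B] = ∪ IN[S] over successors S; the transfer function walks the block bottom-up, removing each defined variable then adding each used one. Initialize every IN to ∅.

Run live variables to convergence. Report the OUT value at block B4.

Converged values:
  B0:   IN={a, c, d, e, f}   OUT={c, d, e, f}
  B1:   IN={c, d, e, f}   OUT={a, c, d, e, f}
  B2:   IN={a, c, d}   OUT={a, c, d, e, f}
  B3:   IN={a, c, d, e, f}   OUT={a, d, e, f}
  B4:   IN={a, d, e, f}   OUT={a, c, d, e, f}
  B5:   IN={c, e}   OUT={}

Merge at B4: OUT[B4] = IN[B0] ⊔ IN[B5] = {a, c, d, e, f}

Answer: {a, c, d, e, f}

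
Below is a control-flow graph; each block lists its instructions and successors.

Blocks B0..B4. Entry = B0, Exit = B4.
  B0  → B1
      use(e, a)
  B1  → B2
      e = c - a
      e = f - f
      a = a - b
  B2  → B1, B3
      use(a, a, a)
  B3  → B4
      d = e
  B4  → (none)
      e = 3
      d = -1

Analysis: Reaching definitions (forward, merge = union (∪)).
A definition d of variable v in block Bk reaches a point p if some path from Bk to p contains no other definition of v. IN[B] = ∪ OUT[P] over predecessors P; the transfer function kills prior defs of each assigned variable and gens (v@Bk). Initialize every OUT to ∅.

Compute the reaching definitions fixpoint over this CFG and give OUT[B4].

Converged values:
  B0: | IN={} | OUT={}
  B1: | IN={a@B1, e@B1} | OUT={a@B1, e@B1}
  B2: | IN={a@B1, e@B1} | OUT={a@B1, e@B1}
  B3: | IN={a@B1, e@B1} | OUT={a@B1, d@B3, e@B1}
  B4: | IN={a@B1, d@B3, e@B1} | OUT={a@B1, d@B4, e@B4}

Merge at B4: IN[B4] = OUT[B3] = {a@B1, d@B3, e@B1}
Applying B4's transfer function to that IN value gives OUT[B4] (row B4 above).

Answer: {a@B1, d@B4, e@B4}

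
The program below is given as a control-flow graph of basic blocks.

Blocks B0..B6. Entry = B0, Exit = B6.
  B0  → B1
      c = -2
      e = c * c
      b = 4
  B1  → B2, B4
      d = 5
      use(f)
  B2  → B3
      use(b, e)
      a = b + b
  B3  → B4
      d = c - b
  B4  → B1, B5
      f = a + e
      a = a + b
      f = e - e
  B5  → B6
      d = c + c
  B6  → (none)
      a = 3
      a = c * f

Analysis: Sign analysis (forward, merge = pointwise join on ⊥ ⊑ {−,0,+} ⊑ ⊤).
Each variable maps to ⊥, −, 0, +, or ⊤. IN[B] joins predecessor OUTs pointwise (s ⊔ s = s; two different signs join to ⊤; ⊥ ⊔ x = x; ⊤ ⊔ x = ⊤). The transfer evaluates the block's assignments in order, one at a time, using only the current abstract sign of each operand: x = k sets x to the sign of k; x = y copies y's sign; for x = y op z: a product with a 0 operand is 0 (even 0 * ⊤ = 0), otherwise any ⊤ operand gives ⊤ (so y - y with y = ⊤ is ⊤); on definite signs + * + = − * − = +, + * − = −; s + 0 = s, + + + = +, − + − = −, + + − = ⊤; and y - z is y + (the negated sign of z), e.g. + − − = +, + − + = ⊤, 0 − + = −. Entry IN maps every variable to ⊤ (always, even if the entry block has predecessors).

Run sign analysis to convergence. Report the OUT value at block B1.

Answer: {a: ⊤, b: +, c: -, d: +, e: +, f: ⊤}

Working:
Converged values:
  B0:   IN=(all ⊤)   OUT={b:+, c:-, e:+; rest ⊤}
  B1:   IN={b:+, c:-, e:+; rest ⊤}   OUT={b:+, c:-, d:+, e:+; rest ⊤}
  B2:   IN={b:+, c:-, d:+, e:+; rest ⊤}   OUT={a:+, b:+, c:-, d:+, e:+; rest ⊤}
  B3:   IN={a:+, b:+, c:-, d:+, e:+; rest ⊤}   OUT={a:+, b:+, c:-, d:-, e:+; rest ⊤}
  B4:   IN={b:+, c:-, e:+; rest ⊤}   OUT={b:+, c:-, e:+; rest ⊤}
  B5:   IN={b:+, c:-, e:+; rest ⊤}   OUT={b:+, c:-, d:-, e:+; rest ⊤}
  B6:   IN={b:+, c:-, d:-, e:+; rest ⊤}   OUT={b:+, c:-, d:-, e:+; rest ⊤}

Merge at B1: IN[B1] = OUT[B0] ⊔ OUT[B4] = {a: ⊤, b: +, c: -, d: ⊤, e: +, f: ⊤}
Applying B1's transfer function to that IN value gives OUT[B1] (row B1 above).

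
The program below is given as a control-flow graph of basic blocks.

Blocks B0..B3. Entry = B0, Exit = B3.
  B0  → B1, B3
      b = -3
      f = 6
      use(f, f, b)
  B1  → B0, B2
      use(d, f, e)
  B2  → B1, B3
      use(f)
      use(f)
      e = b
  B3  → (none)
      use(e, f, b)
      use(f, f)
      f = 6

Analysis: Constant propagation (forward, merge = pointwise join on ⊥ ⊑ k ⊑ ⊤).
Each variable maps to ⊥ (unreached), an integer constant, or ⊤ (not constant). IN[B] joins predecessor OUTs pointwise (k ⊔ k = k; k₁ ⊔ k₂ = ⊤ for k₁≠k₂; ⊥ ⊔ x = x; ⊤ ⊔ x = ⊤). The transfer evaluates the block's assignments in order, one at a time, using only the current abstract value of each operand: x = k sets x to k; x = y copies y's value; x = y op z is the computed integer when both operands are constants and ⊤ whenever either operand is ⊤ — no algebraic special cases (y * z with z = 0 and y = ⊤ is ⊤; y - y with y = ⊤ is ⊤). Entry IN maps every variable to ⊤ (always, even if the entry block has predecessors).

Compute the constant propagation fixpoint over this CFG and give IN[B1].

Answer: {a: ⊤, b: -3, c: ⊤, d: ⊤, e: ⊤, f: 6}

Working:
Converged values:
  B0:  IN=(all ⊤)  OUT={b:-3, f:6; rest ⊤}
  B1:  IN={b:-3, f:6; rest ⊤}  OUT={b:-3, f:6; rest ⊤}
  B2:  IN={b:-3, f:6; rest ⊤}  OUT={b:-3, e:-3, f:6; rest ⊤}
  B3:  IN={b:-3, f:6; rest ⊤}  OUT={b:-3, f:6; rest ⊤}

Merge at B1: IN[B1] = OUT[B0] ⊔ OUT[B2] = {a: ⊤, b: -3, c: ⊤, d: ⊤, e: ⊤, f: 6}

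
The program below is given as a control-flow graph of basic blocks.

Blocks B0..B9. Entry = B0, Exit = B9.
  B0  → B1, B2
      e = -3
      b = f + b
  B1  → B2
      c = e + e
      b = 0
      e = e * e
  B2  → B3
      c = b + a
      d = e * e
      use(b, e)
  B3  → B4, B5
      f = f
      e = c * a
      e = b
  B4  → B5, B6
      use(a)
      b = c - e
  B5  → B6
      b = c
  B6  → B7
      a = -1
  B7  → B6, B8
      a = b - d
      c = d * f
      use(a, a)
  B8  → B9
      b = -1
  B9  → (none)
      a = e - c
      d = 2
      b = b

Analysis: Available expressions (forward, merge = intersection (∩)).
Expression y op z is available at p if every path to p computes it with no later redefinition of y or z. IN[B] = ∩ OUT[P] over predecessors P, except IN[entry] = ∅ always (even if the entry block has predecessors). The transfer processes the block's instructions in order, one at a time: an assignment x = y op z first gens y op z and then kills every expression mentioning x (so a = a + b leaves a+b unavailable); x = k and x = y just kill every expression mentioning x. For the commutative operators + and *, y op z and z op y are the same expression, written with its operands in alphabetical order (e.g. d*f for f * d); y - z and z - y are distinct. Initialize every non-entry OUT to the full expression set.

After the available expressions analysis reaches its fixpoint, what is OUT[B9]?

Answer: {e-c}

Trace:
Converged values:
  B0:   IN={}   OUT={}
  B1:   IN={}   OUT={}
  B2:   IN={}   OUT={a+b, e*e}
  B3:   IN={a+b, e*e}   OUT={a*c, a+b}
  B4:   IN={a*c, a+b}   OUT={a*c, c-e}
  B5:   IN={a*c}   OUT={a*c}
  B6:   IN={}   OUT={}
  B7:   IN={}   OUT={b-d, d*f}
  B8:   IN={b-d, d*f}   OUT={d*f}
  B9:   IN={d*f}   OUT={e-c}

Merge at B9: IN[B9] = OUT[B8] = {d*f}
Applying B9's transfer function to that IN value gives OUT[B9] (row B9 above).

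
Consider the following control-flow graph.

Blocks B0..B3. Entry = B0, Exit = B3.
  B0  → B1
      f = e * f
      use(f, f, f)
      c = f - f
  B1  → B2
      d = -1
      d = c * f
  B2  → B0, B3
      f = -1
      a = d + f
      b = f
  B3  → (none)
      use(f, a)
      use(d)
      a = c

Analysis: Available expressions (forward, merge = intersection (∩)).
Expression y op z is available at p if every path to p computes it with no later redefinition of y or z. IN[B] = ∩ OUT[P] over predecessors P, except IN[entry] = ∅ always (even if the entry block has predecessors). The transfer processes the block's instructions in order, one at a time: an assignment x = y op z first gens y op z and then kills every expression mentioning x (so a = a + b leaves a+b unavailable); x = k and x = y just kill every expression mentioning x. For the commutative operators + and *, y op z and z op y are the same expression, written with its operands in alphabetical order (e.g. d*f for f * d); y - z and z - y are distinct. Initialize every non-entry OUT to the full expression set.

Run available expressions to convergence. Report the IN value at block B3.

Per-block solution:
  B0:  IN={}  OUT={f-f}
  B1:  IN={f-f}  OUT={c*f, f-f}
  B2:  IN={c*f, f-f}  OUT={d+f}
  B3:  IN={d+f}  OUT={d+f}

Merge at B3: IN[B3] = OUT[B2] = {d+f}

Answer: {d+f}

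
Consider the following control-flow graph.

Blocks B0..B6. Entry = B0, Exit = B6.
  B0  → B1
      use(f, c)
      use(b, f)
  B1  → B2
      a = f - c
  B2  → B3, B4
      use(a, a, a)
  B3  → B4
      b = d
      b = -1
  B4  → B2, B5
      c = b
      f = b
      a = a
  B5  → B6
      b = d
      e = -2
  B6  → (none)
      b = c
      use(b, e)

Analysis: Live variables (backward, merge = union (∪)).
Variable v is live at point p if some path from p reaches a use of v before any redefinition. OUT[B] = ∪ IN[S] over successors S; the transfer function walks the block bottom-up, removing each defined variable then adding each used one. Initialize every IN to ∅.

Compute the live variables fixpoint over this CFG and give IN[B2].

Per-block solution:
  B0:  IN={b, c, d, f}  OUT={b, c, d, f}
  B1:  IN={b, c, d, f}  OUT={a, b, d}
  B2:  IN={a, b, d}  OUT={a, b, d}
  B3:  IN={a, d}  OUT={a, b, d}
  B4:  IN={a, b, d}  OUT={a, b, c, d}
  B5:  IN={c, d}  OUT={c, e}
  B6:  IN={c, e}  OUT={}

Merge at B2: OUT[B2] = IN[B3] ⊔ IN[B4] = {a, b, d}
Applying B2's transfer function to that OUT value gives IN[B2] (row B2 above).

Answer: {a, b, d}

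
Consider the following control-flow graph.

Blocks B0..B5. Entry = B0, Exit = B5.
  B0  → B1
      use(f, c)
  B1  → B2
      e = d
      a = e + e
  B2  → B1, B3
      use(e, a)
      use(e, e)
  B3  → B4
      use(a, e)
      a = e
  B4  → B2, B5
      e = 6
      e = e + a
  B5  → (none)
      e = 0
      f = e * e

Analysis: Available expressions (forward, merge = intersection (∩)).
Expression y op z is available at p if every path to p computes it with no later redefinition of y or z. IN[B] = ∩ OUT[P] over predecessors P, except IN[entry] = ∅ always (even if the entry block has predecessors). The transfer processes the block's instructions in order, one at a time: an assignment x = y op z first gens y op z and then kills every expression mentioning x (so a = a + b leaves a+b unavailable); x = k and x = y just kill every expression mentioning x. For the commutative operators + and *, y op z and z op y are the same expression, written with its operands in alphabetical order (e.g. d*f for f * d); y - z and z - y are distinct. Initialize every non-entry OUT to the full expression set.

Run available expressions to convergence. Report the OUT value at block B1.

Converged values:
  B0: | IN={} | OUT={}
  B1: | IN={} | OUT={e+e}
  B2: | IN={} | OUT={}
  B3: | IN={} | OUT={}
  B4: | IN={} | OUT={}
  B5: | IN={} | OUT={e*e}

Merge at B1: IN[B1] = OUT[B0] ∩ OUT[B2] = {}
Applying B1's transfer function to that IN value gives OUT[B1] (row B1 above).

Answer: {e+e}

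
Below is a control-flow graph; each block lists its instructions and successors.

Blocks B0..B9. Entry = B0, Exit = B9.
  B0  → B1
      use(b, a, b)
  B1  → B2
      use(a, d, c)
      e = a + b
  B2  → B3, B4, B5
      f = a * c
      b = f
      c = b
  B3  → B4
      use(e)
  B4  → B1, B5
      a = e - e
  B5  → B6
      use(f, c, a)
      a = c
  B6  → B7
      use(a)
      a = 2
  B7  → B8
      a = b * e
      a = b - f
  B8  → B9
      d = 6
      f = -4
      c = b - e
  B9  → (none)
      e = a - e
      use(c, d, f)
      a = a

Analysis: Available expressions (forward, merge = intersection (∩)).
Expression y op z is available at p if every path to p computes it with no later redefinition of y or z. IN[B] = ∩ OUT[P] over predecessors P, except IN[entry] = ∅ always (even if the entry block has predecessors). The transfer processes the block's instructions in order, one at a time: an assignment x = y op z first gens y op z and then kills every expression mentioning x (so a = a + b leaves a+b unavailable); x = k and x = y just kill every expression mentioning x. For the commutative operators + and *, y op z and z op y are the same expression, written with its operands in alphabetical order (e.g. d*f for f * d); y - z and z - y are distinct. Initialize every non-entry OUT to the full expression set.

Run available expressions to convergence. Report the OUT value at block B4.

Fixpoint table:
  B0:  IN={}  OUT={}
  B1:  IN={}  OUT={a+b}
  B2:  IN={a+b}  OUT={}
  B3:  IN={}  OUT={}
  B4:  IN={}  OUT={e-e}
  B5:  IN={}  OUT={}
  B6:  IN={}  OUT={}
  B7:  IN={}  OUT={b*e, b-f}
  B8:  IN={b*e, b-f}  OUT={b*e, b-e}
  B9:  IN={b*e, b-e}  OUT={}

Merge at B4: IN[B4] = OUT[B2] ∩ OUT[B3] = {}
Applying B4's transfer function to that IN value gives OUT[B4] (row B4 above).

Answer: {e-e}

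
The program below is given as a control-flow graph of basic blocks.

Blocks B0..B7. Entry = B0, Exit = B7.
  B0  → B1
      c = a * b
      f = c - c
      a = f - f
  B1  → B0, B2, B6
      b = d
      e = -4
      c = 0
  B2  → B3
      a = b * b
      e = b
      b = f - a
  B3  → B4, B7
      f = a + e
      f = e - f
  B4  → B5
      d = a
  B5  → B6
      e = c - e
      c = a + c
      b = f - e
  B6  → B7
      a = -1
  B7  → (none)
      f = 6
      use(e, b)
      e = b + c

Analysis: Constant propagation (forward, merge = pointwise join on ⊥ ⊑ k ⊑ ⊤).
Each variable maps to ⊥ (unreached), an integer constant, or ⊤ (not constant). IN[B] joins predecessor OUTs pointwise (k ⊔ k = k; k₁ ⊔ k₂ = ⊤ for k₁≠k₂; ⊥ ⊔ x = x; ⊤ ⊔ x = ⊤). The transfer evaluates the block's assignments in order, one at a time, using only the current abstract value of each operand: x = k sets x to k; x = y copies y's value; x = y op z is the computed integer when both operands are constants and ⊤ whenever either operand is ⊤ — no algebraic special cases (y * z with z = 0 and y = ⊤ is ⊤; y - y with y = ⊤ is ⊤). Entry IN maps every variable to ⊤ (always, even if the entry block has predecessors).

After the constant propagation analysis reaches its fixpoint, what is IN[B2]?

Converged values:
  B0:  IN=(all ⊤)  OUT=(all ⊤)
  B1:  IN=(all ⊤)  OUT={c:0, e:-4; rest ⊤}
  B2:  IN={c:0, e:-4; rest ⊤}  OUT={c:0; rest ⊤}
  B3:  IN={c:0; rest ⊤}  OUT={c:0; rest ⊤}
  B4:  IN={c:0; rest ⊤}  OUT={c:0; rest ⊤}
  B5:  IN={c:0; rest ⊤}  OUT=(all ⊤)
  B6:  IN=(all ⊤)  OUT={a:-1; rest ⊤}
  B7:  IN=(all ⊤)  OUT={f:6; rest ⊤}

Merge at B2: IN[B2] = OUT[B1] = {a: ⊤, b: ⊤, c: 0, d: ⊤, e: -4, f: ⊤}

Answer: {a: ⊤, b: ⊤, c: 0, d: ⊤, e: -4, f: ⊤}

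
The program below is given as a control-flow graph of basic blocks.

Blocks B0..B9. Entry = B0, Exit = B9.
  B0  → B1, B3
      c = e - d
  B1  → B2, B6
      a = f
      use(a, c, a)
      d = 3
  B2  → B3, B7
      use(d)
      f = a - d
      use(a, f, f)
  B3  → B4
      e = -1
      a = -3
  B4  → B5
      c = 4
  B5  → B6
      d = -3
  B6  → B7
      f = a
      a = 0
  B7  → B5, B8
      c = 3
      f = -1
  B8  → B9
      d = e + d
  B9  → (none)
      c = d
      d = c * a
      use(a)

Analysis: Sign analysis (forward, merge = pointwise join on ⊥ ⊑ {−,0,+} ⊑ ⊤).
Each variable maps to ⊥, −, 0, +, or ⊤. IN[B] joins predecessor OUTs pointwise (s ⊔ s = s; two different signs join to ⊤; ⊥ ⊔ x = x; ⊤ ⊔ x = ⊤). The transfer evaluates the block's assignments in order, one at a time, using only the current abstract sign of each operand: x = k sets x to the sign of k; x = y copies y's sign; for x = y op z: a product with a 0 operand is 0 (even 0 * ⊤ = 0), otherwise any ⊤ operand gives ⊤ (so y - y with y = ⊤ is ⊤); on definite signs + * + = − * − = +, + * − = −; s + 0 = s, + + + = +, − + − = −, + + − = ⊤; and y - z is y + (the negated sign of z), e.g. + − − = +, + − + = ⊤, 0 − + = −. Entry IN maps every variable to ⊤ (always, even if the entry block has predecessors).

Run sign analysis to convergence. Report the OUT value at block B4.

Converged values:
  B0:  IN=(all ⊤)  OUT=(all ⊤)
  B1:  IN=(all ⊤)  OUT={d:+; rest ⊤}
  B2:  IN={d:+; rest ⊤}  OUT={d:+; rest ⊤}
  B3:  IN=(all ⊤)  OUT={a:-, e:-; rest ⊤}
  B4:  IN={a:-, e:-; rest ⊤}  OUT={a:-, c:+, e:-; rest ⊤}
  B5:  IN={c:+; rest ⊤}  OUT={c:+, d:-; rest ⊤}
  B6:  IN=(all ⊤)  OUT={a:0; rest ⊤}
  B7:  IN=(all ⊤)  OUT={c:+, f:-; rest ⊤}
  B8:  IN={c:+, f:-; rest ⊤}  OUT={c:+, f:-; rest ⊤}
  B9:  IN={c:+, f:-; rest ⊤}  OUT={f:-; rest ⊤}

Merge at B4: IN[B4] = OUT[B3] = {a: -, b: ⊤, c: ⊤, d: ⊤, e: -, f: ⊤}
Applying B4's transfer function to that IN value gives OUT[B4] (row B4 above).

Answer: {a: -, b: ⊤, c: +, d: ⊤, e: -, f: ⊤}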